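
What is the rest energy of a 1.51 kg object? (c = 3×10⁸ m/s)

c² = (3×10⁸)² = 9.000×10¹⁶ m²/s²
E₀ = mc² = 1.51 × 9.000×10¹⁶ = 1.359×10¹⁷ J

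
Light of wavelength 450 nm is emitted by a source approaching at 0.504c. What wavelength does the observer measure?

β = 0.504
Wavelength Doppler factor = √(0.496/1.504) = √(0.3298) = 0.5743
λ_obs = 450 × 0.5743 = 258.4 nm (blueshift)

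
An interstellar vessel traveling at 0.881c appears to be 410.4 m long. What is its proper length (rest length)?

Contracted length L = 410.4 m
γ = 1/√(1 - 0.881²) = 2.1136
L₀ = γL = 2.1136 × 410.4 = 867.4 m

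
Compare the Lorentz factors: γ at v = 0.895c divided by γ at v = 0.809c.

γ₁ = 1/√(1 - 0.895²) = 2.242
γ₂ = 1/√(1 - 0.809²) = 1.701
γ₁/γ₂ = 2.242/1.701 = 1.318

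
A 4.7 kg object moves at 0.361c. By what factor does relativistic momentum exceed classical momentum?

p_rel = γmv, p_class = mv
Ratio = γ = 1/√(1 - 0.361²) = 1.072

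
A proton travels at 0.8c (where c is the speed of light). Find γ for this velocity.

v/c = 0.8, so (v/c)² = 0.64
1 - (v/c)² = 0.36
γ = 1/√(0.36) = 1.667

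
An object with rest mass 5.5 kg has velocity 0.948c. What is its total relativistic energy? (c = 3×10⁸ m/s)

γ = 1/√(1 - 0.948²) = 3.142
mc² = 5.5 × (3×10⁸)² = 4.950×10¹⁷ J
E = γmc² = 3.142 × 4.950×10¹⁷ = 1.555×10¹⁸ J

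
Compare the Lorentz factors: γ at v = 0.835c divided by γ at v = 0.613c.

γ₁ = 1/√(1 - 0.835²) = 1.8174
γ₂ = 1/√(1 - 0.613²) = 1.2657
γ₁/γ₂ = 1.8174/1.2657 = 1.436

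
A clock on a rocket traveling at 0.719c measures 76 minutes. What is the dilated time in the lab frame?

Proper time Δt₀ = 76 minutes
γ = 1/√(1 - 0.719²) = 1.439
Δt = γΔt₀ = 1.439 × 76 = 109.4 minutes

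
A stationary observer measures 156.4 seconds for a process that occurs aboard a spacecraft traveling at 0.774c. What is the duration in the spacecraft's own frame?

Dilated time Δt = 156.4 seconds
γ = 1/√(1 - 0.774²) = 1.5793
Δt₀ = Δt/γ = 156.4/1.5793 = 99.03 seconds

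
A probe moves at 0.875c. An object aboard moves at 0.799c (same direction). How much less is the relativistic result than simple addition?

Classical: u' + v = 0.799 + 0.875 = 1.674c
Relativistic: u = (0.799 + 0.875)/(1 + 0.699125) = 1.674/1.699125 = 0.9852c
Difference: 1.674 - 0.9852 = 0.6888c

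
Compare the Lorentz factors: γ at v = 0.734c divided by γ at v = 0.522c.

γ₁ = 1/√(1 - 0.734²) = 1.472
γ₂ = 1/√(1 - 0.522²) = 1.172
γ₁/γ₂ = 1.472/1.172 = 1.256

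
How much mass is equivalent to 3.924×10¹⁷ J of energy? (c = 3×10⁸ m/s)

From E = mc², we get m = E/c²
c² = (3×10⁸)² = 9×10¹⁶ m²/s²
m = 3.924×10¹⁷ / 9×10¹⁶ = 4.360 kg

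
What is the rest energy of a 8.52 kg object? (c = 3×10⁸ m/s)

c² = (3×10⁸)² = 9.000×10¹⁶ m²/s²
E₀ = mc² = 8.52 × 9.000×10¹⁶ = 7.668×10¹⁷ J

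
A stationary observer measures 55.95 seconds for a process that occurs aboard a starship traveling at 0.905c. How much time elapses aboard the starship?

Dilated time Δt = 55.95 seconds
γ = 1/√(1 - 0.905²) = 2.351
Δt₀ = Δt/γ = 55.95/2.351 = 23.80 seconds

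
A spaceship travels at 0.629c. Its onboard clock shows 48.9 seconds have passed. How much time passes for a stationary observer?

Proper time Δt₀ = 48.9 seconds
γ = 1/√(1 - 0.629²) = 1.2863
Δt = γΔt₀ = 1.2863 × 48.9 = 62.90 seconds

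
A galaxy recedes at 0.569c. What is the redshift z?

β = 0.569
(1+β)/(1-β) = 1.569/0.431 = 3.640
√(3.640) = 1.908
z = 1.908 - 1 = 0.9080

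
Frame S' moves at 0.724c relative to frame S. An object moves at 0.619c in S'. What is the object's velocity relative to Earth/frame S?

u = (u' + v)/(1 + u'v/c²)
Numerator: 0.619 + 0.724 = 1.343
Denominator: 1 + 0.448156 = 1.448156
u = 1.343/1.448156 = 0.9274c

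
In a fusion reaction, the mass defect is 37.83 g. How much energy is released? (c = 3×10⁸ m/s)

Convert mass defect: Δm = 37.83 g = 0.03783 kg
E = Δm·c² = 0.03783 × (3×10⁸)²
= 0.03783 × 9×10¹⁶ = 3.405×10¹⁵ J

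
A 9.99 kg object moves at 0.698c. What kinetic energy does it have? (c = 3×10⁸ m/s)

γ = 1/√(1 - 0.698²) = 1.3965
γ - 1 = 0.3965
KE = (γ-1)mc² = 0.3965 × 9.99 × (3×10⁸)² = 3.565×10¹⁷ J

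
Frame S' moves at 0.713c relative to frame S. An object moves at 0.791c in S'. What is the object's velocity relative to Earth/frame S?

u = (u' + v)/(1 + u'v/c²)
Numerator: 0.791 + 0.713 = 1.504
Denominator: 1 + 0.563983 = 1.563983
u = 1.504/1.563983 = 0.9616c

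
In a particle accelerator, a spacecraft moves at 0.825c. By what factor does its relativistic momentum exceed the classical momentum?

p_rel = γmv, p_class = mv
Ratio = γ = 1/√(1 - 0.825²)
= 1/√(0.319375) = 1.769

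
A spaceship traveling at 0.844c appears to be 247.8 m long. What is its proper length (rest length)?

Contracted length L = 247.8 m
γ = 1/√(1 - 0.844²) = 1.8645
L₀ = γL = 1.8645 × 247.8 = 462.0 m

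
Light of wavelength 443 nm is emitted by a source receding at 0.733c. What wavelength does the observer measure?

β = 0.733
Wavelength Doppler factor = √(1.733/0.267) = √(6.491) = 2.548
λ_obs = 443 × 2.548 = 1129 nm (redshift)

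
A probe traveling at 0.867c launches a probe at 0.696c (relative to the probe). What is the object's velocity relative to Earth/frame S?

u = (u' + v)/(1 + u'v/c²)
Numerator: 0.696 + 0.867 = 1.563
Denominator: 1 + 0.603432 = 1.603432
u = 1.563/1.603432 = 0.9748c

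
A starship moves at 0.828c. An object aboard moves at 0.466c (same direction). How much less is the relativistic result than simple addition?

Classical: u' + v = 0.466 + 0.828 = 1.294c
Relativistic: u = (0.466 + 0.828)/(1 + 0.385848) = 1.294/1.385848 = 0.9337c
Difference: 1.294 - 0.9337 = 0.3603c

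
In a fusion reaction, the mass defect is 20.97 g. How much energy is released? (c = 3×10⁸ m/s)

Convert mass defect: Δm = 20.97 g = 0.02097 kg
E = Δm·c² = 0.02097 × (3×10⁸)²
= 0.02097 × 9×10¹⁶ = 1.887×10¹⁵ J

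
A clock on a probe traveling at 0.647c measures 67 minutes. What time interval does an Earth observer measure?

Proper time Δt₀ = 67 minutes
γ = 1/√(1 - 0.647²) = 1.3115
Δt = γΔt₀ = 1.3115 × 67 = 87.87 minutes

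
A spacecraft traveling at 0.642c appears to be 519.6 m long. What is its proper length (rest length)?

Contracted length L = 519.6 m
γ = 1/√(1 - 0.642²) = 1.3043
L₀ = γL = 1.3043 × 519.6 = 677.7 m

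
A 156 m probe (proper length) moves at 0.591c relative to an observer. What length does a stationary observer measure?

Proper length L₀ = 156 m
γ = 1/√(1 - 0.591²) = 1.240
L = L₀/γ = 156/1.240 = 125.8 m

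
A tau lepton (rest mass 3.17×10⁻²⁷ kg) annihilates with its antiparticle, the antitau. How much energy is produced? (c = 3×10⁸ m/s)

Both particles have the same rest mass, so total mass = 2m
E = 2m·c² = 2 × 3.17×10⁻²⁷ × (3×10⁸)²
= 2 × 3.17×10⁻²⁷ × 9×10¹⁶
= 5.706×10⁻¹⁰ J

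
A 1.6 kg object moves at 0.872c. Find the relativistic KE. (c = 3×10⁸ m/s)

γ = 1/√(1 - 0.872²) = 2.043
γ - 1 = 1.043
KE = (γ-1)mc² = 1.043 × 1.6 × (3×10⁸)² = 1.502×10¹⁷ J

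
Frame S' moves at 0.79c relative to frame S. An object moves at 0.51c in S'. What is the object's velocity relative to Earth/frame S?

u = (u' + v)/(1 + u'v/c²)
Numerator: 0.51 + 0.79 = 1.3
Denominator: 1 + 0.4029 = 1.4029
u = 1.3/1.4029 = 0.9267c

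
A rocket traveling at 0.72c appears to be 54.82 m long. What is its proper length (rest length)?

Contracted length L = 54.82 m
γ = 1/√(1 - 0.72²) = 1.44098
L₀ = γL = 1.44098 × 54.82 = 78.99 m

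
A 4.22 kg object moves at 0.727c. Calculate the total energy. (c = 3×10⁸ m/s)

γ = 1/√(1 - 0.727²) = 1.4564
mc² = 4.22 × (3×10⁸)² = 3.798×10¹⁷ J
E = γmc² = 1.4564 × 3.798×10¹⁷ = 5.531×10¹⁷ J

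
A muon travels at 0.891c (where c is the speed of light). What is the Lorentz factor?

v/c = 0.891, so (v/c)² = 0.793881
1 - (v/c)² = 0.206119
γ = 1/√(0.206119) = 2.203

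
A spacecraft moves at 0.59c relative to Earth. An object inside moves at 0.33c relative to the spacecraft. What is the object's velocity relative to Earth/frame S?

u = (u' + v)/(1 + u'v/c²)
Numerator: 0.33 + 0.59 = 0.92
Denominator: 1 + 0.1947 = 1.1947
u = 0.92/1.1947 = 0.7701c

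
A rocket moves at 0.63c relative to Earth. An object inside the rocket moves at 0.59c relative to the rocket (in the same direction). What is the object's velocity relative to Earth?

u = (u' + v)/(1 + u'v/c²)
Numerator: 0.59 + 0.63 = 1.22
Denominator: 1 + 0.3717 = 1.3717
u = 1.22/1.3717 = 0.8894c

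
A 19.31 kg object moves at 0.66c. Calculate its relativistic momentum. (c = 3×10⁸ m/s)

γ = 1/√(1 - 0.66²) = 1.331
v = 0.66 × 3×10⁸ = 1.980×10⁸ m/s
p = γmv = 1.331 × 19.31 × 1.980×10⁸ = 5.089×10⁹ kg·m/s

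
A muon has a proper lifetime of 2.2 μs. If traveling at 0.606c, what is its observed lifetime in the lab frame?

Proper lifetime τ₀ = 2.2 μs
γ = 1/√(1 - 0.606²) = 1.2571
τ = γτ₀ = 1.2571 × 2.2 μs = 2.766 μs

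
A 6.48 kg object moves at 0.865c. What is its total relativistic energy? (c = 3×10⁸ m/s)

γ = 1/√(1 - 0.865²) = 1.993
mc² = 6.48 × (3×10⁸)² = 5.832×10¹⁷ J
E = γmc² = 1.993 × 5.832×10¹⁷ = 1.162×10¹⁸ J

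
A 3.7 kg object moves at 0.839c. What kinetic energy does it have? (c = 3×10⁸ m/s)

γ = 1/√(1 - 0.839²) = 1.8378
γ - 1 = 0.8378
KE = (γ-1)mc² = 0.8378 × 3.7 × (3×10⁸)² = 2.790×10¹⁷ J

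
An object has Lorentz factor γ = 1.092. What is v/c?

From γ = 1/√(1 - v²/c²):
1/γ² = 1/1.092² = 0.8386
v²/c² = 1 - 0.8386 = 0.1614
v/c = √(0.1614) = 0.4017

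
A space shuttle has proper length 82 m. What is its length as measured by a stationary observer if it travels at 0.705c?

Proper length L₀ = 82 m
γ = 1/√(1 - 0.705²) = 1.410025
L = L₀/γ = 82/1.410025 = 58.15 m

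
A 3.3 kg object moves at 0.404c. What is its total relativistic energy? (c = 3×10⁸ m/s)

γ = 1/√(1 - 0.404²) = 1.0932
mc² = 3.3 × (3×10⁸)² = 2.970×10¹⁷ J
E = γmc² = 1.0932 × 2.970×10¹⁷ = 3.247×10¹⁷ J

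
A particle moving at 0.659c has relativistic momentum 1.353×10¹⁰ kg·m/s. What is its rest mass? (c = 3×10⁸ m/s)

γ = 1/√(1 - 0.659²) = 1.32953
v = 0.659 × 3×10⁸ = 1.977×10⁸ m/s
m = p/(γv) = 1.353×10¹⁰/(1.32953 × 1.977×10⁸) = 51.47 kg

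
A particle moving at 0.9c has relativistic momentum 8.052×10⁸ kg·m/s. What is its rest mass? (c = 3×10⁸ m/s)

γ = 1/√(1 - 0.9²) = 2.294
v = 0.9 × 3×10⁸ = 2.700×10⁸ m/s
m = p/(γv) = 8.052×10⁸/(2.294 × 2.700×10⁸) = 1.300 kg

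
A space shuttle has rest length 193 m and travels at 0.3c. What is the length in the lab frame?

Proper length L₀ = 193 m
γ = 1/√(1 - 0.3²) = 1.0483
L = L₀/γ = 193/1.0483 = 184.1 m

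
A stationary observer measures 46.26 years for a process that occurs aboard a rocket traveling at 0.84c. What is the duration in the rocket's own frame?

Dilated time Δt = 46.26 years
γ = 1/√(1 - 0.84²) = 1.843
Δt₀ = Δt/γ = 46.26/1.843 = 25.10 years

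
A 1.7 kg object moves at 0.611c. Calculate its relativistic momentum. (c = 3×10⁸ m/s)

γ = 1/√(1 - 0.611²) = 1.263
v = 0.611 × 3×10⁸ = 1.833×10⁸ m/s
p = γmv = 1.263 × 1.7 × 1.833×10⁸ = 3.936×10⁸ kg·m/s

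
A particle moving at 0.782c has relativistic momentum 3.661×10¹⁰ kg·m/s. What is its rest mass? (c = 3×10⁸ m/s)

γ = 1/√(1 - 0.782²) = 1.60442
v = 0.782 × 3×10⁸ = 2.346×10⁸ m/s
m = p/(γv) = 3.661×10¹⁰/(1.60442 × 2.346×10⁸) = 97.26 kg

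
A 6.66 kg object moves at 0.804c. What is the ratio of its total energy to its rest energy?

E = γmc², E₀ = mc²
E/E₀ = γ = 1/√(1 - 0.804²) = 1.682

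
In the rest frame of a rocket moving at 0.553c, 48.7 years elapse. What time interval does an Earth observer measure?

Proper time Δt₀ = 48.7 years
γ = 1/√(1 - 0.553²) = 1.2002
Δt = γΔt₀ = 1.2002 × 48.7 = 58.45 years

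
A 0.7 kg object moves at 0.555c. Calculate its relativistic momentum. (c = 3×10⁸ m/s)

γ = 1/√(1 - 0.555²) = 1.202
v = 0.555 × 3×10⁸ = 1.665×10⁸ m/s
p = γmv = 1.202 × 0.7 × 1.665×10⁸ = 1.401×10⁸ kg·m/s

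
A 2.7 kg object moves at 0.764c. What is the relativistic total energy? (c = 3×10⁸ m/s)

γ = 1/√(1 - 0.764²) = 1.5499
mc² = 2.7 × (3×10⁸)² = 2.430×10¹⁷ J
E = γmc² = 1.5499 × 2.430×10¹⁷ = 3.766×10¹⁷ J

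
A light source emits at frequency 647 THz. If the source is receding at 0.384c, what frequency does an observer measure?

β = v/c = 0.384
(1-β)/(1+β) = 0.616/1.384 = 0.445087
Doppler factor = √(0.445087) = 0.6671
f_obs = 647 × 0.6671 = 431.6 THz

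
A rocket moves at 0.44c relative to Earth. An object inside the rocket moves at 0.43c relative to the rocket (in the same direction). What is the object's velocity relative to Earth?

u = (u' + v)/(1 + u'v/c²)
Numerator: 0.43 + 0.44 = 0.87
Denominator: 1 + 0.1892 = 1.1892
u = 0.87/1.1892 = 0.7316c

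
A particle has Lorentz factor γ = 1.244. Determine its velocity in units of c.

From γ = 1/√(1 - v²/c²):
1/γ² = 1/1.244² = 0.6462
v²/c² = 1 - 0.6462 = 0.3538
v/c = √(0.3538) = 0.5948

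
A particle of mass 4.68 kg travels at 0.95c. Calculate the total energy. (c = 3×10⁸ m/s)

γ = 1/√(1 - 0.95²) = 3.203
mc² = 4.68 × (3×10⁸)² = 4.212×10¹⁷ J
E = γmc² = 3.203 × 4.212×10¹⁷ = 1.349×10¹⁸ J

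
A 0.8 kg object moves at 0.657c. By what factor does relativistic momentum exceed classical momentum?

p_rel = γmv, p_class = mv
Ratio = γ = 1/√(1 - 0.657²) = 1.326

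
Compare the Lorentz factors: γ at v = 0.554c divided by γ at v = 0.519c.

γ₁ = 1/√(1 - 0.554²) = 1.2012
γ₂ = 1/√(1 - 0.519²) = 1.1699
γ₁/γ₂ = 1.2012/1.1699 = 1.027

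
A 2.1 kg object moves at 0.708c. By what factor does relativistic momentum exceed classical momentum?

p_rel = γmv, p_class = mv
Ratio = γ = 1/√(1 - 0.708²) = 1.416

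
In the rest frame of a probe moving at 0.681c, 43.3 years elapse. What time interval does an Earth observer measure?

Proper time Δt₀ = 43.3 years
γ = 1/√(1 - 0.681²) = 1.3656
Δt = γΔt₀ = 1.3656 × 43.3 = 59.13 years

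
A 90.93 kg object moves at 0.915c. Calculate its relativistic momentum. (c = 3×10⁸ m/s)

γ = 1/√(1 - 0.915²) = 2.4786
v = 0.915 × 3×10⁸ = 2.745×10⁸ m/s
p = γmv = 2.4786 × 90.93 × 2.745×10⁸ = 6.187×10¹⁰ kg·m/s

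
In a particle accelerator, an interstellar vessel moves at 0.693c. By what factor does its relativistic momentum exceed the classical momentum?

p_rel = γmv, p_class = mv
Ratio = γ = 1/√(1 - 0.693²)
= 1/√(0.519751) = 1.387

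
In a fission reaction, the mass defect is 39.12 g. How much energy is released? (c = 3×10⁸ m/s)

Convert mass defect: Δm = 39.12 g = 0.03912 kg
E = Δm·c² = 0.03912 × (3×10⁸)²
= 0.03912 × 9×10¹⁶ = 3.521×10¹⁵ J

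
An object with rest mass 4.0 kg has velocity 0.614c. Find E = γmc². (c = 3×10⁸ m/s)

γ = 1/√(1 - 0.614²) = 1.267
mc² = 4.0 × (3×10⁸)² = 3.600×10¹⁷ J
E = γmc² = 1.267 × 3.600×10¹⁷ = 4.561×10¹⁷ J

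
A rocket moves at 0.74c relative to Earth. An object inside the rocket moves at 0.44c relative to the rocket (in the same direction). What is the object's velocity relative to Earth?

u = (u' + v)/(1 + u'v/c²)
Numerator: 0.44 + 0.74 = 1.18
Denominator: 1 + 0.3256 = 1.3256
u = 1.18/1.3256 = 0.8902c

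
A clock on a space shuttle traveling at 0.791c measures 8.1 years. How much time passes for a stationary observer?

Proper time Δt₀ = 8.1 years
γ = 1/√(1 - 0.791²) = 1.634
Δt = γΔt₀ = 1.634 × 8.1 = 13.24 years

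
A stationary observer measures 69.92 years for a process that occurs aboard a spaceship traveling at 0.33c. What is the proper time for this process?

Dilated time Δt = 69.92 years
γ = 1/√(1 - 0.33²) = 1.05934
Δt₀ = Δt/γ = 69.92/1.05934 = 66.00 years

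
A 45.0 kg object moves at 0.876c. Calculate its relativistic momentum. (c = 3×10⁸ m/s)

γ = 1/√(1 - 0.876²) = 2.073
v = 0.876 × 3×10⁸ = 2.628×10⁸ m/s
p = γmv = 2.073 × 45.0 × 2.628×10⁸ = 2.452×10¹⁰ kg·m/s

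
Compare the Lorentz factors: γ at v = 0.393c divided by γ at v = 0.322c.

γ₁ = 1/√(1 - 0.393²) = 1.088
γ₂ = 1/√(1 - 0.322²) = 1.056
γ₁/γ₂ = 1.088/1.056 = 1.030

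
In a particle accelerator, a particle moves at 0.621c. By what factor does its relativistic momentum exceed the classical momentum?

p_rel = γmv, p_class = mv
Ratio = γ = 1/√(1 - 0.621²)
= 1/√(0.614359) = 1.276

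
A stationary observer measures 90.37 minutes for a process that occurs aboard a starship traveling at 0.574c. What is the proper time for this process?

Dilated time Δt = 90.37 minutes
γ = 1/√(1 - 0.574²) = 1.2212
Δt₀ = Δt/γ = 90.37/1.2212 = 74.00 minutes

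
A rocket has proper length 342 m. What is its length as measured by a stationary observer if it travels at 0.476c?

Proper length L₀ = 342 m
γ = 1/√(1 - 0.476²) = 1.137
L = L₀/γ = 342/1.137 = 300.8 m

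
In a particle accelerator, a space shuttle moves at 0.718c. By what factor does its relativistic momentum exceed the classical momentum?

p_rel = γmv, p_class = mv
Ratio = γ = 1/√(1 - 0.718²)
= 1/√(0.484476) = 1.437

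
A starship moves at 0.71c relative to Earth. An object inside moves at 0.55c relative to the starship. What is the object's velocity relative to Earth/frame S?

u = (u' + v)/(1 + u'v/c²)
Numerator: 0.55 + 0.71 = 1.26
Denominator: 1 + 0.3905 = 1.3905
u = 1.26/1.3905 = 0.9061c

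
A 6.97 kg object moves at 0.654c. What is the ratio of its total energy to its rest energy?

E = γmc², E₀ = mc²
E/E₀ = γ = 1/√(1 - 0.654²) = 1.322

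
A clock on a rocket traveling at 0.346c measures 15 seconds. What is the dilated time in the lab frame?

Proper time Δt₀ = 15 seconds
γ = 1/√(1 - 0.346²) = 1.066
Δt = γΔt₀ = 1.066 × 15 = 15.99 seconds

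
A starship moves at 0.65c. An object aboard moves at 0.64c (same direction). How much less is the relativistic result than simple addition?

Classical: u' + v = 0.64 + 0.65 = 1.29c
Relativistic: u = (0.64 + 0.65)/(1 + 0.416) = 1.29/1.416 = 0.9110c
Difference: 1.29 - 0.9110 = 0.3790c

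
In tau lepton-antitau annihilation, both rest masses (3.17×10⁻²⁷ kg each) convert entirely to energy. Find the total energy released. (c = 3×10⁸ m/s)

Both particles have the same rest mass, so total mass = 2m
E = 2m·c² = 2 × 3.17×10⁻²⁷ × (3×10⁸)²
= 2 × 3.17×10⁻²⁷ × 9×10¹⁶
= 5.706×10⁻¹⁰ J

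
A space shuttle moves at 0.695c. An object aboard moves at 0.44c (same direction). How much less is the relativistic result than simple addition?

Classical: u' + v = 0.44 + 0.695 = 1.135c
Relativistic: u = (0.44 + 0.695)/(1 + 0.3058) = 1.135/1.3058 = 0.8692c
Difference: 1.135 - 0.8692 = 0.2658c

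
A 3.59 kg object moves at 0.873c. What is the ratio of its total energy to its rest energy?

E = γmc², E₀ = mc²
E/E₀ = γ = 1/√(1 - 0.873²) = 2.050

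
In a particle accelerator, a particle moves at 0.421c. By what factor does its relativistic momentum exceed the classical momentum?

p_rel = γmv, p_class = mv
Ratio = γ = 1/√(1 - 0.421²)
= 1/√(0.822759) = 1.102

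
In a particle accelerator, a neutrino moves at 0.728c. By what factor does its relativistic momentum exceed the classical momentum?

p_rel = γmv, p_class = mv
Ratio = γ = 1/√(1 - 0.728²)
= 1/√(0.470016) = 1.459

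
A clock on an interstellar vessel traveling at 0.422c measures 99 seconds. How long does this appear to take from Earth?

Proper time Δt₀ = 99 seconds
γ = 1/√(1 - 0.422²) = 1.103
Δt = γΔt₀ = 1.103 × 99 = 109.2 seconds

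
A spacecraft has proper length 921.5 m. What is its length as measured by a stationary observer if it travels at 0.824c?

Proper length L₀ = 921.5 m
γ = 1/√(1 - 0.824²) = 1.765
L = L₀/γ = 921.5/1.765 = 522.1 m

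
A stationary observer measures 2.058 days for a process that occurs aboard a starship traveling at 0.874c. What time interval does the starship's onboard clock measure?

Dilated time Δt = 2.058 days
γ = 1/√(1 - 0.874²) = 2.058
Δt₀ = Δt/γ = 2.058/2.058 = 1.000 days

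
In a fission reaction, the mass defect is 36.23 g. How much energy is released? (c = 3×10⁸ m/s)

Convert mass defect: Δm = 36.23 g = 0.03623 kg
E = Δm·c² = 0.03623 × (3×10⁸)²
= 0.03623 × 9×10¹⁶ = 3.261×10¹⁵ J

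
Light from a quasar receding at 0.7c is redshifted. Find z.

β = 0.7
(1+β)/(1-β) = 1.7/0.3 = 5.6667
√(5.6667) = 2.380
z = 2.380 - 1 = 1.380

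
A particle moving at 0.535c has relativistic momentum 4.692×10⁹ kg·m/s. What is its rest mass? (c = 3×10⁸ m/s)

γ = 1/√(1 - 0.535²) = 1.1836
v = 0.535 × 3×10⁸ = 1.605×10⁸ m/s
m = p/(γv) = 4.692×10⁹/(1.1836 × 1.605×10⁸) = 24.70 kg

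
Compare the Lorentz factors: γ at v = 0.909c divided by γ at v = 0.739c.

γ₁ = 1/√(1 - 0.909²) = 2.3993
γ₂ = 1/√(1 - 0.739²) = 1.4843
γ₁/γ₂ = 2.3993/1.4843 = 1.616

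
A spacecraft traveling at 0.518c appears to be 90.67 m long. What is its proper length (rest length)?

Contracted length L = 90.67 m
γ = 1/√(1 - 0.518²) = 1.169
L₀ = γL = 1.169 × 90.67 = 106.0 m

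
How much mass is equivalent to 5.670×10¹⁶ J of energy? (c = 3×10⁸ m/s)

From E = mc², we get m = E/c²
c² = (3×10⁸)² = 9×10¹⁶ m²/s²
m = 5.670×10¹⁶ / 9×10¹⁶ = 0.6300 kg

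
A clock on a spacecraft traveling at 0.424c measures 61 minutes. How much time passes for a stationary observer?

Proper time Δt₀ = 61 minutes
γ = 1/√(1 - 0.424²) = 1.10416
Δt = γΔt₀ = 1.10416 × 61 = 67.35 minutes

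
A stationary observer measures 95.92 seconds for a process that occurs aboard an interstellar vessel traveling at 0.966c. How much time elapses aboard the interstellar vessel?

Dilated time Δt = 95.92 seconds
γ = 1/√(1 - 0.966²) = 3.868
Δt₀ = Δt/γ = 95.92/3.868 = 24.80 seconds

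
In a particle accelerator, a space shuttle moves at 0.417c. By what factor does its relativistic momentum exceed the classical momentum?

p_rel = γmv, p_class = mv
Ratio = γ = 1/√(1 - 0.417²)
= 1/√(0.826111) = 1.100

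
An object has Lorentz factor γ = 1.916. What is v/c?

From γ = 1/√(1 - v²/c²):
1/γ² = 1/1.916² = 0.2724
v²/c² = 1 - 0.2724 = 0.7276
v/c = √(0.7276) = 0.8530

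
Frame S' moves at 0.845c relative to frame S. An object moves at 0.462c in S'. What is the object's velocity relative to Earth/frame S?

u = (u' + v)/(1 + u'v/c²)
Numerator: 0.462 + 0.845 = 1.307
Denominator: 1 + 0.39039 = 1.39039
u = 1.307/1.39039 = 0.9400c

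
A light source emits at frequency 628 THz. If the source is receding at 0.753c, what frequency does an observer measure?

β = v/c = 0.753
(1-β)/(1+β) = 0.247/1.753 = 0.1409
Doppler factor = √(0.1409) = 0.37537
f_obs = 628 × 0.37537 = 235.7 THz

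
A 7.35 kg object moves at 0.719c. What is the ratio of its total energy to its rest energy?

E = γmc², E₀ = mc²
E/E₀ = γ = 1/√(1 - 0.719²) = 1.439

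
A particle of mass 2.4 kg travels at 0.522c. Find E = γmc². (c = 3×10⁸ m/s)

γ = 1/√(1 - 0.522²) = 1.172
mc² = 2.4 × (3×10⁸)² = 2.160×10¹⁷ J
E = γmc² = 1.172 × 2.160×10¹⁷ = 2.532×10¹⁷ J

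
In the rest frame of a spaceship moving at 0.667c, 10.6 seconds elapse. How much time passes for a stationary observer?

Proper time Δt₀ = 10.6 seconds
γ = 1/√(1 - 0.667²) = 1.342
Δt = γΔt₀ = 1.342 × 10.6 = 14.23 seconds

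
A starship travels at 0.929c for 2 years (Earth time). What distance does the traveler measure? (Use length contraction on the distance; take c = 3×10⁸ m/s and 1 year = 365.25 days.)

Earth distance: d = v × t = 0.929c × 2 yr = 1.759×10¹⁶ m
γ = 2.702
d' = d/γ = 1.759×10¹⁶/2.702 = 6.510×10¹⁵ m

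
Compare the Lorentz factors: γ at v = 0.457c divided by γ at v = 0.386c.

γ₁ = 1/√(1 - 0.457²) = 1.124
γ₂ = 1/√(1 - 0.386²) = 1.084
γ₁/γ₂ = 1.124/1.084 = 1.037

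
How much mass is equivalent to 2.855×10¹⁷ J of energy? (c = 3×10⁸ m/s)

From E = mc², we get m = E/c²
c² = (3×10⁸)² = 9×10¹⁶ m²/s²
m = 2.855×10¹⁷ / 9×10¹⁶ = 3.172 kg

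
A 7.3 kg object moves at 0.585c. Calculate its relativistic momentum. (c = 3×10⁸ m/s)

γ = 1/√(1 - 0.585²) = 1.233
v = 0.585 × 3×10⁸ = 1.755×10⁸ m/s
p = γmv = 1.233 × 7.3 × 1.755×10⁸ = 1.580×10⁹ kg·m/s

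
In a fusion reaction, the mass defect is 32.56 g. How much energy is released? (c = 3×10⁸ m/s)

Convert mass defect: Δm = 32.56 g = 0.03256 kg
E = Δm·c² = 0.03256 × (3×10⁸)²
= 0.03256 × 9×10¹⁶ = 2.930×10¹⁵ J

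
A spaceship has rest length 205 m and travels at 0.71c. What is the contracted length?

Proper length L₀ = 205 m
γ = 1/√(1 - 0.71²) = 1.420
L = L₀/γ = 205/1.420 = 144.4 m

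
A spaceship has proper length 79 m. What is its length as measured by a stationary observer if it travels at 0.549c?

Proper length L₀ = 79 m
γ = 1/√(1 - 0.549²) = 1.1964
L = L₀/γ = 79/1.1964 = 66.03 m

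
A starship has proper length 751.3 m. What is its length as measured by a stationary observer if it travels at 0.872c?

Proper length L₀ = 751.3 m
γ = 1/√(1 - 0.872²) = 2.0429
L = L₀/γ = 751.3/2.0429 = 367.8 m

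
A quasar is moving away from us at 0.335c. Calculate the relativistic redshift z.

β = 0.335
(1+β)/(1-β) = 1.335/0.665 = 2.0075
√(2.0075) = 1.4169
z = 1.4169 - 1 = 0.4169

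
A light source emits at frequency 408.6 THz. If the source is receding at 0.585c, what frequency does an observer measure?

β = v/c = 0.585
(1-β)/(1+β) = 0.415/1.585 = 0.2618
Doppler factor = √(0.2618) = 0.5117
f_obs = 408.6 × 0.5117 = 209.1 THz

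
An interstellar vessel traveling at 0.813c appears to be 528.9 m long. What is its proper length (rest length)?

Contracted length L = 528.9 m
γ = 1/√(1 - 0.813²) = 1.717435
L₀ = γL = 1.717435 × 528.9 = 908.4 m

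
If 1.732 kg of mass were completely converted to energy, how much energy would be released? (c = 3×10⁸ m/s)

Using E = mc²:
c² = (3×10⁸)² = 9×10¹⁶ m²/s²
E = 1.732 × 9×10¹⁶ = 1.559×10¹⁷ J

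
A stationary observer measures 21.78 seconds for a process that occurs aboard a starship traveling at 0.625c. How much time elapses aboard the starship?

Dilated time Δt = 21.78 seconds
γ = 1/√(1 - 0.625²) = 1.281
Δt₀ = Δt/γ = 21.78/1.281 = 17.00 seconds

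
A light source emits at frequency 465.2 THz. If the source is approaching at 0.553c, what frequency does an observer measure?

β = v/c = 0.553
(1+β)/(1-β) = 1.553/0.447 = 3.474
Doppler factor = √(3.474) = 1.864
f_obs = 465.2 × 1.864 = 867.1 THz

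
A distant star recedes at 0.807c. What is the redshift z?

β = 0.807
(1+β)/(1-β) = 1.807/0.193 = 9.363
√(9.363) = 3.060
z = 3.060 - 1 = 2.060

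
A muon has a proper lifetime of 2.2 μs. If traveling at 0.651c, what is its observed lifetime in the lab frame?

Proper lifetime τ₀ = 2.2 μs
γ = 1/√(1 - 0.651²) = 1.3174
τ = γτ₀ = 1.3174 × 2.2 μs = 2.898 μs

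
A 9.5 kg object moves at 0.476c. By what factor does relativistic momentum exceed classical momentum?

p_rel = γmv, p_class = mv
Ratio = γ = 1/√(1 - 0.476²) = 1.137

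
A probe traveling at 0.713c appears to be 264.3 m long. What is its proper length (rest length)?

Contracted length L = 264.3 m
γ = 1/√(1 - 0.713²) = 1.426
L₀ = γL = 1.426 × 264.3 = 376.9 m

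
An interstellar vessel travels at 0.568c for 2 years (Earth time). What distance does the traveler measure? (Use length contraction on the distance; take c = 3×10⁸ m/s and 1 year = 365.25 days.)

Earth distance: d = v × t = 0.568c × 2 yr = 1.0755×10¹⁶ m
γ = 1.2150
d' = d/γ = 1.0755×10¹⁶/1.2150 = 8.852×10¹⁵ m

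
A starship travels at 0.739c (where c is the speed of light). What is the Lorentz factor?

v/c = 0.739, so (v/c)² = 0.546121
1 - (v/c)² = 0.453879
γ = 1/√(0.453879) = 1.484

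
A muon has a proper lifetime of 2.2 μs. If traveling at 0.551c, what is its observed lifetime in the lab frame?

Proper lifetime τ₀ = 2.2 μs
γ = 1/√(1 - 0.551²) = 1.198
τ = γτ₀ = 1.198 × 2.2 μs = 2.636 μs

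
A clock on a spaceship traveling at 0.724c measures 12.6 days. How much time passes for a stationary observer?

Proper time Δt₀ = 12.6 days
γ = 1/√(1 - 0.724²) = 1.450
Δt = γΔt₀ = 1.450 × 12.6 = 18.27 days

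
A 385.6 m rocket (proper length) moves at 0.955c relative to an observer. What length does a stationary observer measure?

Proper length L₀ = 385.6 m
γ = 1/√(1 - 0.955²) = 3.371
L = L₀/γ = 385.6/3.371 = 114.4 m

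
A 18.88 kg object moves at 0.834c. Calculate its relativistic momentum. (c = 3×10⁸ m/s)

γ = 1/√(1 - 0.834²) = 1.8124
v = 0.834 × 3×10⁸ = 2.502×10⁸ m/s
p = γmv = 1.8124 × 18.88 × 2.502×10⁸ = 8.561×10⁹ kg·m/s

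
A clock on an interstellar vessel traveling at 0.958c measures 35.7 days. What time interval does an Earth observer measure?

Proper time Δt₀ = 35.7 days
γ = 1/√(1 - 0.958²) = 3.487
Δt = γΔt₀ = 3.487 × 35.7 = 124.5 days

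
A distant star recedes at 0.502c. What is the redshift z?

β = 0.502
(1+β)/(1-β) = 1.502/0.498 = 3.016
√(3.016) = 1.7367
z = 1.7367 - 1 = 0.7367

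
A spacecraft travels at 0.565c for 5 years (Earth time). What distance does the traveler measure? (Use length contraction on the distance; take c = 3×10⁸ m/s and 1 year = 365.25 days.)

Earth distance: d = v × t = 0.565c × 5 yr = 2.675×10¹⁶ m
γ = 1.212
d' = d/γ = 2.675×10¹⁶/1.212 = 2.207×10¹⁶ m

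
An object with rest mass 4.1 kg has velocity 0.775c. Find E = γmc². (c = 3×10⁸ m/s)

γ = 1/√(1 - 0.775²) = 1.5824
mc² = 4.1 × (3×10⁸)² = 3.690×10¹⁷ J
E = γmc² = 1.5824 × 3.690×10¹⁷ = 5.839×10¹⁷ J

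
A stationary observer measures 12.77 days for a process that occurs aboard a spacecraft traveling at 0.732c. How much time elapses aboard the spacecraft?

Dilated time Δt = 12.77 days
γ = 1/√(1 - 0.732²) = 1.4678
Δt₀ = Δt/γ = 12.77/1.4678 = 8.700 days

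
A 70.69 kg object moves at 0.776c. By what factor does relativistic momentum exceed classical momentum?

p_rel = γmv, p_class = mv
Ratio = γ = 1/√(1 - 0.776²) = 1.585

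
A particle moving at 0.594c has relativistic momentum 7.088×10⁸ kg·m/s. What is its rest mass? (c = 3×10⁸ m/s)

γ = 1/√(1 - 0.594²) = 1.243
v = 0.594 × 3×10⁸ = 1.782×10⁸ m/s
m = p/(γv) = 7.088×10⁸/(1.243 × 1.782×10⁸) = 3.200 kg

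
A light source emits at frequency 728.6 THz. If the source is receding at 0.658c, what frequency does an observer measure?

β = v/c = 0.658
(1-β)/(1+β) = 0.342/1.658 = 0.2063
Doppler factor = √(0.2063) = 0.4542
f_obs = 728.6 × 0.4542 = 330.9 THz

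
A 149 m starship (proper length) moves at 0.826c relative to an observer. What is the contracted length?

Proper length L₀ = 149 m
γ = 1/√(1 - 0.826²) = 1.774
L = L₀/γ = 149/1.774 = 83.99 m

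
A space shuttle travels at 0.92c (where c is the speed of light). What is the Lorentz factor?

v/c = 0.92, so (v/c)² = 0.8464
1 - (v/c)² = 0.1536
γ = 1/√(0.1536) = 2.552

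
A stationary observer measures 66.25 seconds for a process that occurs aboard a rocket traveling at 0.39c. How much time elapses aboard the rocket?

Dilated time Δt = 66.25 seconds
γ = 1/√(1 - 0.39²) = 1.086
Δt₀ = Δt/γ = 66.25/1.086 = 61.00 seconds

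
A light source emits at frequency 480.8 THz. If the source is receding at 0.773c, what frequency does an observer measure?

β = v/c = 0.773
(1-β)/(1+β) = 0.227/1.773 = 0.1280
Doppler factor = √(0.1280) = 0.3578
f_obs = 480.8 × 0.3578 = 172.0 THz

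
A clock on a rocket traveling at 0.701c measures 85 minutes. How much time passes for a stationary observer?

Proper time Δt₀ = 85 minutes
γ = 1/√(1 - 0.701²) = 1.402
Δt = γΔt₀ = 1.402 × 85 = 119.2 minutes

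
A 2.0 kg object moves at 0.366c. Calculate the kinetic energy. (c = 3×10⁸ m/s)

γ = 1/√(1 - 0.366²) = 1.07456
γ - 1 = 0.07456
KE = (γ-1)mc² = 0.07456 × 2.0 × (3×10⁸)² = 1.342×10¹⁶ J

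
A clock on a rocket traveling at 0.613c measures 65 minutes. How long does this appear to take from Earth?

Proper time Δt₀ = 65 minutes
γ = 1/√(1 - 0.613²) = 1.2657
Δt = γΔt₀ = 1.2657 × 65 = 82.27 minutes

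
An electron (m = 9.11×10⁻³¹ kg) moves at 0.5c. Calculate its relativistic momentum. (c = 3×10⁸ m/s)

γ = 1/√(1 - 0.5²) = 1.155
v = 0.5 × 3×10⁸ = 1.500×10⁸ m/s
p = γmv = 1.155 × 9.11×10⁻³¹ × 1.500×10⁸ = 1.578×10⁻²² kg·m/s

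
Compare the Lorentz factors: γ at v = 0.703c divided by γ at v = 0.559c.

γ₁ = 1/√(1 - 0.703²) = 1.406
γ₂ = 1/√(1 - 0.559²) = 1.206
γ₁/γ₂ = 1.406/1.206 = 1.166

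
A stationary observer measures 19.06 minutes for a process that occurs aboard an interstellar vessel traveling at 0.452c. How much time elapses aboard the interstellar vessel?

Dilated time Δt = 19.06 minutes
γ = 1/√(1 - 0.452²) = 1.121
Δt₀ = Δt/γ = 19.06/1.121 = 17.00 minutes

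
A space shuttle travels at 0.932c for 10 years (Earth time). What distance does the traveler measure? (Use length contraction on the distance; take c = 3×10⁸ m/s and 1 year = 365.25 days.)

Earth distance: d = v × t = 0.932c × 10 yr = 8.824×10¹⁶ m
γ = 2.759
d' = d/γ = 8.824×10¹⁶/2.759 = 3.198×10¹⁶ m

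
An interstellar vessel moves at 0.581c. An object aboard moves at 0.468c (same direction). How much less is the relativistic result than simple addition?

Classical: u' + v = 0.468 + 0.581 = 1.049c
Relativistic: u = (0.468 + 0.581)/(1 + 0.271908) = 1.049/1.271908 = 0.8247c
Difference: 1.049 - 0.8247 = 0.2243c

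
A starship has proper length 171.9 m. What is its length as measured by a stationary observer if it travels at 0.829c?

Proper length L₀ = 171.9 m
γ = 1/√(1 - 0.829²) = 1.788114
L = L₀/γ = 171.9/1.788114 = 96.13 m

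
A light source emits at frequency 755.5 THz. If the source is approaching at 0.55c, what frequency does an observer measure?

β = v/c = 0.55
(1+β)/(1-β) = 1.55/0.45 = 3.444
Doppler factor = √(3.444) = 1.856
f_obs = 755.5 × 1.856 = 1402 THz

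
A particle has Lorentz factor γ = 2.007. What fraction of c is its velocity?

From γ = 1/√(1 - v²/c²):
1/γ² = 1/2.007² = 0.2483
v²/c² = 1 - 0.2483 = 0.7517
v/c = √(0.7517) = 0.8670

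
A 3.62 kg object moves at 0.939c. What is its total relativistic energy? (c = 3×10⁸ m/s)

γ = 1/√(1 - 0.939²) = 2.9077
mc² = 3.62 × (3×10⁸)² = 3.258×10¹⁷ J
E = γmc² = 2.9077 × 3.258×10¹⁷ = 9.473×10¹⁷ J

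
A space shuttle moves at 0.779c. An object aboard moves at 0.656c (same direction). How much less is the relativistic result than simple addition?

Classical: u' + v = 0.656 + 0.779 = 1.435c
Relativistic: u = (0.656 + 0.779)/(1 + 0.511024) = 1.435/1.511024 = 0.9497c
Difference: 1.435 - 0.9497 = 0.4853c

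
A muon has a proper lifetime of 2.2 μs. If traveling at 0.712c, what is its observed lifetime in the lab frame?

Proper lifetime τ₀ = 2.2 μs
γ = 1/√(1 - 0.712²) = 1.424
τ = γτ₀ = 1.424 × 2.2 μs = 3.133 μs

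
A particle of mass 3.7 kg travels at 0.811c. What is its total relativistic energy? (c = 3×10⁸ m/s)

γ = 1/√(1 - 0.811²) = 1.7093
mc² = 3.7 × (3×10⁸)² = 3.330×10¹⁷ J
E = γmc² = 1.7093 × 3.330×10¹⁷ = 5.692×10¹⁷ J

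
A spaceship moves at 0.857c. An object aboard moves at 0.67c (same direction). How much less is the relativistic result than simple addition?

Classical: u' + v = 0.67 + 0.857 = 1.527c
Relativistic: u = (0.67 + 0.857)/(1 + 0.57419) = 1.527/1.57419 = 0.9700c
Difference: 1.527 - 0.9700 = 0.5570c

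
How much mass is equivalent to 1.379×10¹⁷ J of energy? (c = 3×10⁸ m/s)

From E = mc², we get m = E/c²
c² = (3×10⁸)² = 9×10¹⁶ m²/s²
m = 1.379×10¹⁷ / 9×10¹⁶ = 1.532 kg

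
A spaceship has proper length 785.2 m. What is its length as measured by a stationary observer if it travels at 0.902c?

Proper length L₀ = 785.2 m
γ = 1/√(1 - 0.902²) = 2.316
L = L₀/γ = 785.2/2.316 = 339.0 m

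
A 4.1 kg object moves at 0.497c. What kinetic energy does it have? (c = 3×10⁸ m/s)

γ = 1/√(1 - 0.497²) = 1.1524
γ - 1 = 0.1524
KE = (γ-1)mc² = 0.1524 × 4.1 × (3×10⁸)² = 5.624×10¹⁶ J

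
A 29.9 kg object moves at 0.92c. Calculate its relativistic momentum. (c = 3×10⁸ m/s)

γ = 1/√(1 - 0.92²) = 2.552
v = 0.92 × 3×10⁸ = 2.760×10⁸ m/s
p = γmv = 2.552 × 29.9 × 2.760×10⁸ = 2.106×10¹⁰ kg·m/s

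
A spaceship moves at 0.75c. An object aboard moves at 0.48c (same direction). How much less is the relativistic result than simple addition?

Classical: u' + v = 0.48 + 0.75 = 1.23c
Relativistic: u = (0.48 + 0.75)/(1 + 0.36) = 1.23/1.36 = 0.9044c
Difference: 1.23 - 0.9044 = 0.3256c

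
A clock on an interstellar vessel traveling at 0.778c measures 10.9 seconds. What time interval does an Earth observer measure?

Proper time Δt₀ = 10.9 seconds
γ = 1/√(1 - 0.778²) = 1.592
Δt = γΔt₀ = 1.592 × 10.9 = 17.35 seconds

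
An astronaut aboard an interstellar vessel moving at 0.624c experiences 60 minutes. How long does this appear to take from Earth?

Proper time Δt₀ = 60 minutes
γ = 1/√(1 - 0.624²) = 1.2797
Δt = γΔt₀ = 1.2797 × 60 = 76.78 minutes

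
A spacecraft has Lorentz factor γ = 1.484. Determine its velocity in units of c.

From γ = 1/√(1 - v²/c²):
1/γ² = 1/1.484² = 0.4541
v²/c² = 1 - 0.4541 = 0.5459
v/c = √(0.5459) = 0.7389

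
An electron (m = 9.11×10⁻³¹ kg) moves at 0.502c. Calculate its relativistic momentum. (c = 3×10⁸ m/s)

γ = 1/√(1 - 0.502²) = 1.156
v = 0.502 × 3×10⁸ = 1.506×10⁸ m/s
p = γmv = 1.156 × 9.11×10⁻³¹ × 1.506×10⁸ = 1.586×10⁻²² kg·m/s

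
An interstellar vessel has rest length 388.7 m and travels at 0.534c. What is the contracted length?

Proper length L₀ = 388.7 m
γ = 1/√(1 - 0.534²) = 1.183
L = L₀/γ = 388.7/1.183 = 328.6 m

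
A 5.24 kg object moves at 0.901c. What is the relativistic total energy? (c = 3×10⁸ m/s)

γ = 1/√(1 - 0.901²) = 2.305
mc² = 5.24 × (3×10⁸)² = 4.716×10¹⁷ J
E = γmc² = 2.305 × 4.716×10¹⁷ = 1.087×10¹⁸ J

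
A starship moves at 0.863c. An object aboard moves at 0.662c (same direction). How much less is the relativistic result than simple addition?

Classical: u' + v = 0.662 + 0.863 = 1.525c
Relativistic: u = (0.662 + 0.863)/(1 + 0.571306) = 1.525/1.571306 = 0.9705c
Difference: 1.525 - 0.9705 = 0.5545c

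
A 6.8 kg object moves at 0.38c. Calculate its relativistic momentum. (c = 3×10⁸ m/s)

γ = 1/√(1 - 0.38²) = 1.0811
v = 0.38 × 3×10⁸ = 1.140×10⁸ m/s
p = γmv = 1.0811 × 6.8 × 1.140×10⁸ = 8.381×10⁸ kg·m/s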